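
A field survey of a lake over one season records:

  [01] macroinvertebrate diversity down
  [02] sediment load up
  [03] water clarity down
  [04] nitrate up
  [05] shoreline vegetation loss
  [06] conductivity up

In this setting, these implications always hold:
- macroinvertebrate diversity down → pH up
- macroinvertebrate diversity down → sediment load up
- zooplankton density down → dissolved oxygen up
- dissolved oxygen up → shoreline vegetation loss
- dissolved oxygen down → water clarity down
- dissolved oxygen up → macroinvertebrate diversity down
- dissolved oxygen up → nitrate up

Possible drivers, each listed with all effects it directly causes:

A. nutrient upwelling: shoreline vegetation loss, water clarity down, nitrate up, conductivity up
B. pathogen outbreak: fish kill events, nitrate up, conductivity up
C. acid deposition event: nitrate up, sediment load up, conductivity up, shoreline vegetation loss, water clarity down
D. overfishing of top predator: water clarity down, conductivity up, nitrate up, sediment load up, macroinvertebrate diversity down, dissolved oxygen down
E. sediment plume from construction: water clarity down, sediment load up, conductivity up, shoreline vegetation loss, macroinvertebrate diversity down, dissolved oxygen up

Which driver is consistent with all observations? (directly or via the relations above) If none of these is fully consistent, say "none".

Per-candidate check:
(A) nutrient upwelling — does not account for macroinvertebrate diversity down, sediment load up
(B) pathogen outbreak — macroinvertebrate diversity down ✗; sediment load up ✗; water clarity down ✗; nitrate up ✓; shoreline vegetation loss ✗; conductivity up ✓
(C) acid deposition event — does not account for macroinvertebrate diversity down
(D) overfishing of top predator — macroinvertebrate diversity down ✓; sediment load up ✓; water clarity down ✓; nitrate up ✓; shoreline vegetation loss ✗; conductivity up ✓
(E) sediment plume from construction — accounts for every observation (nitrate up through dissolved oxygen up → nitrate up)
(E) is the only candidate with no mismatches.

E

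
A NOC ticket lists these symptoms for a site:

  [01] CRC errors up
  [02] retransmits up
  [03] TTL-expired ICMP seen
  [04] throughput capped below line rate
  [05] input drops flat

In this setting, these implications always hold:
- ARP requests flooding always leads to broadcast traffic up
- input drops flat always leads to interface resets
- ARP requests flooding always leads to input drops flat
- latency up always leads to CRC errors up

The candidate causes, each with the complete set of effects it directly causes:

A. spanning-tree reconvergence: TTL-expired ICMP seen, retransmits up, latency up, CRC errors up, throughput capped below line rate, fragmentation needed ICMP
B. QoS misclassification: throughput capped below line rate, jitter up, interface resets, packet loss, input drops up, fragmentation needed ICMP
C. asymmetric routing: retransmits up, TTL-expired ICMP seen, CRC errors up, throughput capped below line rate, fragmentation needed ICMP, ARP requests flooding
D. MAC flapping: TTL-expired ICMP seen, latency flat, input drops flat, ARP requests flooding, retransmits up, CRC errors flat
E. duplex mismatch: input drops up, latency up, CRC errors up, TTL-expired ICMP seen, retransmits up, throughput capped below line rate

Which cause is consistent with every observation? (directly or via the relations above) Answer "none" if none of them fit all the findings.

C

For each candidate, compare predicted effects to what was observed:
(A) spanning-tree reconvergence — CRC errors up +; retransmits up +; TTL-expired ICMP seen +; throughput capped below line rate +; input drops flat -
(B) QoS misclassification — CRC errors up -; retransmits up -; TTL-expired ICMP seen -; throughput capped below line rate +; input drops flat -
(C) asymmetric routing — CRC errors up +; retransmits up +; TTL-expired ICMP seen +; throughput capped below line rate +; input drops flat + (through ARP requests flooding → input drops flat)
(D) MAC flapping — fails on CRC errors up, throughput capped below line rate (predicts CRC errors flat, not CRC errors up)
(E) duplex mismatch — fails on input drops flat (predicts input drops up, not input drops flat)
(C) is the only candidate with no mismatches.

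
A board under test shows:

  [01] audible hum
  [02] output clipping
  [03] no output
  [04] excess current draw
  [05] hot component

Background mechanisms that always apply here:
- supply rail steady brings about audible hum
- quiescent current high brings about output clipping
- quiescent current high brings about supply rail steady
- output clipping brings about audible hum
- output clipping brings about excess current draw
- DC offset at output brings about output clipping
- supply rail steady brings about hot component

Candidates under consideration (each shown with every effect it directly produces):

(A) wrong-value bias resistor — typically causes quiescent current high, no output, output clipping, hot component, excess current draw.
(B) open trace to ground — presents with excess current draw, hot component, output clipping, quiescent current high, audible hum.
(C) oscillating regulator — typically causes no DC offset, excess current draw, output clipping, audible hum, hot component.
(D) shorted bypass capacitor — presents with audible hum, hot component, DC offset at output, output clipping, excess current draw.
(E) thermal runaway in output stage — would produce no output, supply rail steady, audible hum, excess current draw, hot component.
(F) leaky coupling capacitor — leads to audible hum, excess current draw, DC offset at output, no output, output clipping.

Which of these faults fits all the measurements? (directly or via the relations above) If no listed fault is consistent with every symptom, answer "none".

A

Checking each candidate against the observations:
(A) wrong-value bias resistor — audible hum match (by output clipping → audible hum); output clipping match; no output match; excess current draw match; hot component match
(B) open trace to ground — does not account for no output
(C) oscillating regulator — does not account for no output
(D) shorted bypass capacitor — audible hum match; output clipping match; no output miss; excess current draw match; hot component match
(E) thermal runaway in output stage — audible hum match; output clipping miss; no output match; excess current draw match; hot component match
(F) leaky coupling capacitor — audible hum match; output clipping match; no output match; excess current draw match; hot component miss
(A) alone accounts for all the evidence.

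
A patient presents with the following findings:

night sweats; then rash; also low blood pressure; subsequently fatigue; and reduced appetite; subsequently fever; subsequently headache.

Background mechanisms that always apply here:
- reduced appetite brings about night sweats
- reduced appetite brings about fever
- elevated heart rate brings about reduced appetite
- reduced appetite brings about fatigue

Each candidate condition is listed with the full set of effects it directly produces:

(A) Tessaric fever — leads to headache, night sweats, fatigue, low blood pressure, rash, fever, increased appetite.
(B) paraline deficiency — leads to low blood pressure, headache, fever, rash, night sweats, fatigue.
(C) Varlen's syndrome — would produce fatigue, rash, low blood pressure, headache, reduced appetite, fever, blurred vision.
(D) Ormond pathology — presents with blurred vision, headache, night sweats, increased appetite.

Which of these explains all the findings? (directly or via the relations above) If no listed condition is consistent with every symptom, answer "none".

C

Checking each candidate against the observations:
(A) Tessaric fever — fails on reduced appetite (predicts increased appetite, not reduced appetite)
(B) paraline deficiency — night sweats match; rash match; low blood pressure match; fatigue match; reduced appetite miss; fever match; headache match
(C) Varlen's syndrome — accounts for every observation (night sweats via reduced appetite → night sweats)
(D) Ormond pathology — fails on rash, low blood pressure, fatigue, reduced appetite, fever (predicts increased appetite, not reduced appetite)
(C) is the only candidate with no mismatches.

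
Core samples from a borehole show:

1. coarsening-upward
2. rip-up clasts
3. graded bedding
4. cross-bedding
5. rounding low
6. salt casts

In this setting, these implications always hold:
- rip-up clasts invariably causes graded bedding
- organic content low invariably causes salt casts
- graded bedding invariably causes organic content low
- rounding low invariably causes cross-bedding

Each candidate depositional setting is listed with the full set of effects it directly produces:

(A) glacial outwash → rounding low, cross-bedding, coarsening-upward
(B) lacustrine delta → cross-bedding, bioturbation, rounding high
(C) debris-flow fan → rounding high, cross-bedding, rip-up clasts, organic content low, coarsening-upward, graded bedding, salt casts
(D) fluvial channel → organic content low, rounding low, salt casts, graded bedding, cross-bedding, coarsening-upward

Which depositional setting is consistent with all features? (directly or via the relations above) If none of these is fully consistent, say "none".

none

For each candidate, compare predicted effects to what was observed:
(A) glacial outwash — coarsening-upward match; rip-up clasts miss; graded bedding miss; cross-bedding match; rounding low match; salt casts miss
(B) lacustrine delta — coarsening-upward miss; rip-up clasts miss; graded bedding miss; cross-bedding match; rounding low miss; salt casts miss
(C) debris-flow fan — fails on rounding low (predicts rounding high, not rounding low)
(D) fluvial channel — does not account for rip-up clasts
Every candidate fails on at least one observation.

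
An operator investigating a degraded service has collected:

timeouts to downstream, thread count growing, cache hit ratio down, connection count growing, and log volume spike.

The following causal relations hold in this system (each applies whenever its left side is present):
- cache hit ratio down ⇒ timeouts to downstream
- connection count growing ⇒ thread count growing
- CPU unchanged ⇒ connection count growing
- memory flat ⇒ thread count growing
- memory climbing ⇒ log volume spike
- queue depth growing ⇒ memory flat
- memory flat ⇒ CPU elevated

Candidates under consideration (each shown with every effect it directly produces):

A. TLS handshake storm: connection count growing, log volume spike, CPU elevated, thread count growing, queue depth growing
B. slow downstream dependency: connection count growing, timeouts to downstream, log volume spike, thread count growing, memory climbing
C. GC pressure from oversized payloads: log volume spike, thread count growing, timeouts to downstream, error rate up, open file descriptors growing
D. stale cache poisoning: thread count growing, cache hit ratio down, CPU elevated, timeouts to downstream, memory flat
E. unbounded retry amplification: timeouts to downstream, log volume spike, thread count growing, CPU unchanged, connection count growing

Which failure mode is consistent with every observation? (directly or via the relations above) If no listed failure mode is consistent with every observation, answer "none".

none

Testing each hypothesis:
(A) TLS handshake storm — does not account for timeouts to downstream, cache hit ratio down
(B) slow downstream dependency — timeouts to downstream ✓; thread count growing ✓; cache hit ratio down ✗; connection count growing ✓; log volume spike ✓
(C) GC pressure from oversized payloads — does not account for cache hit ratio down, connection count growing
(D) stale cache poisoning — does not account for connection count growing, log volume spike
(E) unbounded retry amplification — does not account for cache hit ratio down
No candidate is consistent with all observations.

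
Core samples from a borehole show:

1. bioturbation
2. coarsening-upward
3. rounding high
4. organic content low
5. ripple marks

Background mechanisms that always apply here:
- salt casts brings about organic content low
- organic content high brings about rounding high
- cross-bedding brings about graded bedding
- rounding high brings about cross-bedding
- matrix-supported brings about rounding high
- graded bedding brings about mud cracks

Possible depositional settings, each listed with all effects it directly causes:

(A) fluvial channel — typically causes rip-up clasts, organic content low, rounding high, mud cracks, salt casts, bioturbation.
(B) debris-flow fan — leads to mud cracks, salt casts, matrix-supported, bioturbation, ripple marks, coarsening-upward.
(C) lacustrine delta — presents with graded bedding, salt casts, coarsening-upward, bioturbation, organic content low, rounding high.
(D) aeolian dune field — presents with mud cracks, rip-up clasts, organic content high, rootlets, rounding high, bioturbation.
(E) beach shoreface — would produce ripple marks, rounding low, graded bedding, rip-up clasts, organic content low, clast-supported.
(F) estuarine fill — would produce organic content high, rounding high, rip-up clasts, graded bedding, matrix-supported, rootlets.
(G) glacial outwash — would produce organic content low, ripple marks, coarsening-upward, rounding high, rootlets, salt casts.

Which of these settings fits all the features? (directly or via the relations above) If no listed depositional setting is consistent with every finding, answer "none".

B

Checking each candidate against the observations:
(A) fluvial channel — does not account for coarsening-upward, ripple marks
(B) debris-flow fan — accounts for every observation (rounding high by matrix-supported → rounding high)
(C) lacustrine delta — bioturbation yes; coarsening-upward yes; rounding high yes; organic content low yes; ripple marks NO
(D) aeolian dune field — bioturbation yes; coarsening-upward NO; rounding high yes; organic content low NO; ripple marks NO
(E) beach shoreface — fails on bioturbation, coarsening-upward, rounding high (predicts rounding low, not rounding high)
(F) estuarine fill — fails on bioturbation, coarsening-upward, organic content low, ripple marks (predicts organic content high, not organic content low)
(G) glacial outwash — does not account for bioturbation
Only (B) is consistent with every observation.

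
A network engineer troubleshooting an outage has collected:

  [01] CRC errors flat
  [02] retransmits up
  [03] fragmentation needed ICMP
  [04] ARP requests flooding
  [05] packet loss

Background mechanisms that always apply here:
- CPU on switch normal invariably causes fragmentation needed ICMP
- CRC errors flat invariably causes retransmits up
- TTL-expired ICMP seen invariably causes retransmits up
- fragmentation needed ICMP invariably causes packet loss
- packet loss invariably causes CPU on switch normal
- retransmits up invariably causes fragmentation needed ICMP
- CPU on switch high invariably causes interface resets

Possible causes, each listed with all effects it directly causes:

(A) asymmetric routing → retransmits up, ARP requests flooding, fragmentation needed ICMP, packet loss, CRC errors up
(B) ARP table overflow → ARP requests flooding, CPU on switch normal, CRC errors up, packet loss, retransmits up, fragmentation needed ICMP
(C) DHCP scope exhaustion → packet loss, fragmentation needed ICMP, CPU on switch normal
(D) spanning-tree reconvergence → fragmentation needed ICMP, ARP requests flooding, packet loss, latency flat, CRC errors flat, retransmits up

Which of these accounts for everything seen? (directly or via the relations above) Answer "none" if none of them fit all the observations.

Per-candidate check:
(A) asymmetric routing — CRC errors flat NO; retransmits up yes; fragmentation needed ICMP yes; ARP requests flooding yes; packet loss yes
(B) ARP table overflow — CRC errors flat NO; retransmits up yes; fragmentation needed ICMP yes; ARP requests flooding yes; packet loss yes
(C) DHCP scope exhaustion — does not account for CRC errors flat, retransmits up, ARP requests flooding
(D) spanning-tree reconvergence — accounts for every observation
(D) is the only candidate with no mismatches.

D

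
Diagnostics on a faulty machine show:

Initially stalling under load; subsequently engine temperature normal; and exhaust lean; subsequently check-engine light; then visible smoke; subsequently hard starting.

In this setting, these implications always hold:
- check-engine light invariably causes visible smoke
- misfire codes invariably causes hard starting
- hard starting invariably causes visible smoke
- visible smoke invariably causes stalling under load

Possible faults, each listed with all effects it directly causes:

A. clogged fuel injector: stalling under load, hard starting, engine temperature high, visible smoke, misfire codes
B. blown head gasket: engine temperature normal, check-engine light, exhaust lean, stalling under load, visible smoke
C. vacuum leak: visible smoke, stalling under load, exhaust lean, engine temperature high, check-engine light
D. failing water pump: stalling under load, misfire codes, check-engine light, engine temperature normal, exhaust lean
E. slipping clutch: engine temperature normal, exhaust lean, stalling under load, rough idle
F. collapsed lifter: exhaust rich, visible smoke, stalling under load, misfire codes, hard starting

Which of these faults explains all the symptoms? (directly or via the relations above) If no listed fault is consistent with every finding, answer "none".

D

Checking each candidate against the observations:
(A) clogged fuel injector — stalling under load yes; engine temperature normal NO; exhaust lean NO; check-engine light NO; visible smoke yes; hard starting yes
(B) blown head gasket — stalling under load yes; engine temperature normal yes; exhaust lean yes; check-engine light yes; visible smoke yes; hard starting NO
(C) vacuum leak — stalling under load yes; engine temperature normal NO; exhaust lean yes; check-engine light yes; visible smoke yes; hard starting NO
(D) failing water pump — stalling under load yes; engine temperature normal yes; exhaust lean yes; check-engine light yes; visible smoke yes (through check-engine light → visible smoke); hard starting yes (through misfire codes → hard starting)
(E) slipping clutch — stalling under load yes; engine temperature normal yes; exhaust lean yes; check-engine light NO; visible smoke NO; hard starting NO
(F) collapsed lifter — stalling under load yes; engine temperature normal NO; exhaust lean NO; check-engine light NO; visible smoke yes; hard starting yes
(D) alone accounts for all the evidence.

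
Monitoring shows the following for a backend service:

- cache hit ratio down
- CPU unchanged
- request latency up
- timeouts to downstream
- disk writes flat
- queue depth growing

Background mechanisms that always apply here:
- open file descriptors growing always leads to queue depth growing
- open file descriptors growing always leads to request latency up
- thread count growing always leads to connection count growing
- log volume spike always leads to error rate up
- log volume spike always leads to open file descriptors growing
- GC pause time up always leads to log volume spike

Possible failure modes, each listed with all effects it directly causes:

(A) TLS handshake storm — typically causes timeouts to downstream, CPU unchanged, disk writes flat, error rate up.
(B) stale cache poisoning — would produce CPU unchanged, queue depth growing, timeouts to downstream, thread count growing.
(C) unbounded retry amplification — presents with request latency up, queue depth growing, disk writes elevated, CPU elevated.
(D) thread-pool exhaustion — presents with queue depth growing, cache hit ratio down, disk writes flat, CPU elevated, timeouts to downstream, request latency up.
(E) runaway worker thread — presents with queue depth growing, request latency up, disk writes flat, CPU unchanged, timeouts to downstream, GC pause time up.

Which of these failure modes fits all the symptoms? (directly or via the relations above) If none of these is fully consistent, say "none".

none

For each candidate, compare predicted effects to what was observed:
(A) TLS handshake storm — does not account for cache hit ratio down, request latency up, queue depth growing
(B) stale cache poisoning — does not account for cache hit ratio down, request latency up, disk writes flat
(C) unbounded retry amplification — fails on cache hit ratio down, CPU unchanged, timeouts to downstream, disk writes flat (predicts CPU elevated, not CPU unchanged; predicts disk writes elevated, not disk writes flat)
(D) thread-pool exhaustion — cache hit ratio down +; CPU unchanged -; request latency up +; timeouts to downstream +; disk writes flat +; queue depth growing +
(E) runaway worker thread — does not account for cache hit ratio down
Every candidate fails on at least one observation.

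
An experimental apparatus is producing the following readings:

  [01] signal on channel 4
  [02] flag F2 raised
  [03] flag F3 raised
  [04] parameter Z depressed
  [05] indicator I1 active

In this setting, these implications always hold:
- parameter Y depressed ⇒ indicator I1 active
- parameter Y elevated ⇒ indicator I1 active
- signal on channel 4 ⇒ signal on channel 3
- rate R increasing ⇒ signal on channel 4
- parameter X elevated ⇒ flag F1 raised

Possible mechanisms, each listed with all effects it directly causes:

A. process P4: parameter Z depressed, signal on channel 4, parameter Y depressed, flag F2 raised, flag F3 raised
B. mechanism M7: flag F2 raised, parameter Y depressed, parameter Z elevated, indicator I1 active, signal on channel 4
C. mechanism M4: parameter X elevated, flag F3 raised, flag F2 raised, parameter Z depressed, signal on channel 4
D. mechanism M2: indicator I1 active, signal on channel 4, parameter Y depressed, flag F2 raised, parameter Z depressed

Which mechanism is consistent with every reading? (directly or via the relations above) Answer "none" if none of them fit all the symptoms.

Testing each hypothesis:
(A) process P4 — signal on channel 4 match; flag F2 raised match; flag F3 raised match; parameter Z depressed match; indicator I1 active match (by parameter Y depressed → indicator I1 active)
(B) mechanism M7 — signal on channel 4 match; flag F2 raised match; flag F3 raised miss; parameter Z depressed miss; indicator I1 active match
(C) mechanism M4 — does not account for indicator I1 active
(D) mechanism M2 — signal on channel 4 match; flag F2 raised match; flag F3 raised miss; parameter Z depressed match; indicator I1 active match
(A) is the only candidate with no mismatches.

A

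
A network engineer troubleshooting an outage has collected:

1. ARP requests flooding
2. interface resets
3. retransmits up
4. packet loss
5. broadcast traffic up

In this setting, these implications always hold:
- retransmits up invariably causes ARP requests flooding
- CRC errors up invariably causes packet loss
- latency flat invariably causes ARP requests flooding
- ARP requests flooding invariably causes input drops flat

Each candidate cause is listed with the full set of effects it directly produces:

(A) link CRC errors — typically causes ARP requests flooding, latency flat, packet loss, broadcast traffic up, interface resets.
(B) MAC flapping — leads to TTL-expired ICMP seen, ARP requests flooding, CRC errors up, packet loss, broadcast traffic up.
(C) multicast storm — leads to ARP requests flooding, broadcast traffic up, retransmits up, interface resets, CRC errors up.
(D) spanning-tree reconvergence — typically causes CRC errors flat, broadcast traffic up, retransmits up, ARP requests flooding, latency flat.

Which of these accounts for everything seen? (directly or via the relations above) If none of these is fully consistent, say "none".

C

Testing each hypothesis:
(A) link CRC errors — ARP requests flooding +; interface resets +; retransmits up -; packet loss +; broadcast traffic up +
(B) MAC flapping — does not account for interface resets, retransmits up
(C) multicast storm — accounts for every observation (packet loss through CRC errors up → packet loss)
(D) spanning-tree reconvergence — does not account for interface resets, packet loss
Only (C) is consistent with every observation.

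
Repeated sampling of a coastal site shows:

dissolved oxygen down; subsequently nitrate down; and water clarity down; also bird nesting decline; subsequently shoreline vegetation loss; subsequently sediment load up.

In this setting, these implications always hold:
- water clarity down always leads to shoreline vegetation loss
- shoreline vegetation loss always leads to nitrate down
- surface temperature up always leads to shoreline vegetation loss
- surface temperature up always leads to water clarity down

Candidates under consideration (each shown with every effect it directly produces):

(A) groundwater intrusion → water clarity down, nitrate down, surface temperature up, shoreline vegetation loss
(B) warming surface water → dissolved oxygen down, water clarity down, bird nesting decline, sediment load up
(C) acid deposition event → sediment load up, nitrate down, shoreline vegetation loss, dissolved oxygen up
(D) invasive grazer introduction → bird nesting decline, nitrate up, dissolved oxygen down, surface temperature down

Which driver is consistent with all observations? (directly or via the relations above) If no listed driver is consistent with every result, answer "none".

B

For each candidate, compare predicted effects to what was observed:
(A) groundwater intrusion — dissolved oxygen down miss; nitrate down match; water clarity down match; bird nesting decline miss; shoreline vegetation loss match; sediment load up miss
(B) warming surface water — dissolved oxygen down match; nitrate down match (through water clarity down → shoreline vegetation loss → nitrate down); water clarity down match; bird nesting decline match; shoreline vegetation loss match (through water clarity down → shoreline vegetation loss); sediment load up match
(C) acid deposition event — dissolved oxygen down miss; nitrate down match; water clarity down miss; bird nesting decline miss; shoreline vegetation loss match; sediment load up match
(D) invasive grazer introduction — fails on nitrate down, water clarity down, shoreline vegetation loss, sediment load up (predicts nitrate up, not nitrate down)
Only (B) is consistent with every observation.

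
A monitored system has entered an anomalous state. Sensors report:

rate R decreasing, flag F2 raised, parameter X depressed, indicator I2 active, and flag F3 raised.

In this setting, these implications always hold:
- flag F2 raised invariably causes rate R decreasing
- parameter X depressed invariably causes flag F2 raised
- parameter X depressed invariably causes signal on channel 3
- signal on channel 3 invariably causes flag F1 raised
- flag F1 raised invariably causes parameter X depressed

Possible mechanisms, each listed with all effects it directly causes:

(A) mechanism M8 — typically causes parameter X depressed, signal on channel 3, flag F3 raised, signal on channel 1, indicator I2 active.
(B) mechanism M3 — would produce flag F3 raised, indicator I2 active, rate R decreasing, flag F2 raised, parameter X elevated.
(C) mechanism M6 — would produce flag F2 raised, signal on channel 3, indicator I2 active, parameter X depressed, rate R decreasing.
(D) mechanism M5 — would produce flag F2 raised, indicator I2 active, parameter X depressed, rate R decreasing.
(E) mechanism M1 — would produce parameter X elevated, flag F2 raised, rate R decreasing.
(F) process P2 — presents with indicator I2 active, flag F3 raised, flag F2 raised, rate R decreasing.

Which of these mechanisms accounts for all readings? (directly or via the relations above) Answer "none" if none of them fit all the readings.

Testing each hypothesis:
(A) mechanism M8 — accounts for every observation (rate R decreasing via parameter X depressed → flag F2 raised → rate R decreasing)
(B) mechanism M3 — rate R decreasing match; flag F2 raised match; parameter X depressed miss; indicator I2 active match; flag F3 raised match
(C) mechanism M6 — does not account for flag F3 raised
(D) mechanism M5 — rate R decreasing match; flag F2 raised match; parameter X depressed match; indicator I2 active match; flag F3 raised miss
(E) mechanism M1 — rate R decreasing match; flag F2 raised match; parameter X depressed miss; indicator I2 active miss; flag F3 raised miss
(F) process P2 — rate R decreasing match; flag F2 raised match; parameter X depressed miss; indicator I2 active match; flag F3 raised match
(A) is the only candidate with no mismatches.

A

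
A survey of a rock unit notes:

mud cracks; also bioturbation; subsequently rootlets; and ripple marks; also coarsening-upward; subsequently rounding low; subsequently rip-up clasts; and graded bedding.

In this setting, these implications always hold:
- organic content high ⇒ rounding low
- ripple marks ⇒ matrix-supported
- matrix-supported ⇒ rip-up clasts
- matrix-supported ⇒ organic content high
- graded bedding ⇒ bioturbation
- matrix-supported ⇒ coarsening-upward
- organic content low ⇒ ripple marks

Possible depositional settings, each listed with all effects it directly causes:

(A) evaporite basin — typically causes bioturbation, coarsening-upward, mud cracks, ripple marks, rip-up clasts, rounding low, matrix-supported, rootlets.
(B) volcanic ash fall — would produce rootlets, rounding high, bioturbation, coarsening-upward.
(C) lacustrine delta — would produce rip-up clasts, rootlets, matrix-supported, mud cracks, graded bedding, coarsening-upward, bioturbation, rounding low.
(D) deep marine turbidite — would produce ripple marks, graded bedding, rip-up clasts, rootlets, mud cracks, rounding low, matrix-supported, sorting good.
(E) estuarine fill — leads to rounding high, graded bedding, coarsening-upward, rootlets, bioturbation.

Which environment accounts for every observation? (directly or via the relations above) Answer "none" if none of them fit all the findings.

For each candidate, compare predicted effects to what was observed:
(A) evaporite basin — mud cracks match; bioturbation match; rootlets match; ripple marks match; coarsening-upward match; rounding low match; rip-up clasts match; graded bedding miss
(B) volcanic ash fall — fails on mud cracks, ripple marks, rounding low, rip-up clasts, graded bedding (predicts rounding high, not rounding low)
(C) lacustrine delta — mud cracks match; bioturbation match; rootlets match; ripple marks miss; coarsening-upward match; rounding low match; rip-up clasts match; graded bedding match
(D) deep marine turbidite — mud cracks match; bioturbation match (through graded bedding → bioturbation); rootlets match; ripple marks match; coarsening-upward match (through matrix-supported → coarsening-upward); rounding low match; rip-up clasts match; graded bedding match
(E) estuarine fill — fails on mud cracks, ripple marks, rounding low, rip-up clasts (predicts rounding high, not rounding low)
(D) is the only candidate with no mismatches.

D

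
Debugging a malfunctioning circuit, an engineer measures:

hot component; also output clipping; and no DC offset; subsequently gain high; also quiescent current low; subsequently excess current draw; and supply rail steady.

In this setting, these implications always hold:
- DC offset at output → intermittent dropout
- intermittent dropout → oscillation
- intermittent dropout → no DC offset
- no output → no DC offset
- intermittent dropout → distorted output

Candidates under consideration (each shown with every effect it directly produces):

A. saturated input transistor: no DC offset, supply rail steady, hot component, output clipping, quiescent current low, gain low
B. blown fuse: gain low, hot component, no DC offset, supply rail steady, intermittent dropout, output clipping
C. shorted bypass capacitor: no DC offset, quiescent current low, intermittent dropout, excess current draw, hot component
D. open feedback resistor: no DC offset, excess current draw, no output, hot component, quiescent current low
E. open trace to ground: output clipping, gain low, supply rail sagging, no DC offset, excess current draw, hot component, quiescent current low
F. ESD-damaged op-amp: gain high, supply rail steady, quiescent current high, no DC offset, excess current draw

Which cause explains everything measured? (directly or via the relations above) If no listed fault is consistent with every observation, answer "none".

none

Checking each candidate against the observations:
(A) saturated input transistor — hot component match; output clipping match; no DC offset match; gain high miss; quiescent current low match; excess current draw miss; supply rail steady match
(B) blown fuse — fails on gain high, quiescent current low, excess current draw (predicts gain low, not gain high)
(C) shorted bypass capacitor — does not account for output clipping, gain high, supply rail steady
(D) open feedback resistor — does not account for output clipping, gain high, supply rail steady
(E) open trace to ground — fails on gain high, supply rail steady (predicts gain low, not gain high; predicts supply rail sagging, not supply rail steady)
(F) ESD-damaged op-amp — fails on hot component, output clipping, quiescent current low (predicts quiescent current high, not quiescent current low)
Every candidate fails on at least one observation.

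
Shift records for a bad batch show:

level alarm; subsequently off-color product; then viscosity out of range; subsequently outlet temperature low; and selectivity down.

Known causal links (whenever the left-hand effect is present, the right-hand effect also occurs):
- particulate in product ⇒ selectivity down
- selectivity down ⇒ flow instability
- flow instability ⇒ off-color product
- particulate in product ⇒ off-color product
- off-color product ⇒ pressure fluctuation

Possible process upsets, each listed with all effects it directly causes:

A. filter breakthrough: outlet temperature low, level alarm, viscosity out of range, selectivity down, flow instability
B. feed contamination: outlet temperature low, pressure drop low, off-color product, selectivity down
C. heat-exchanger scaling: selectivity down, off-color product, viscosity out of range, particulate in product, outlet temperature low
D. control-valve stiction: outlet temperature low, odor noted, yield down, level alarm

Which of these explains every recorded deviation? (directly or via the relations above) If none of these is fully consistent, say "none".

A

Per-candidate check:
(A) filter breakthrough — accounts for every observation (off-color product via flow instability → off-color product)
(B) feed contamination — does not account for level alarm, viscosity out of range
(C) heat-exchanger scaling — does not account for level alarm
(D) control-valve stiction — level alarm +; off-color product -; viscosity out of range -; outlet temperature low +; selectivity down -
Only (A) is consistent with every observation.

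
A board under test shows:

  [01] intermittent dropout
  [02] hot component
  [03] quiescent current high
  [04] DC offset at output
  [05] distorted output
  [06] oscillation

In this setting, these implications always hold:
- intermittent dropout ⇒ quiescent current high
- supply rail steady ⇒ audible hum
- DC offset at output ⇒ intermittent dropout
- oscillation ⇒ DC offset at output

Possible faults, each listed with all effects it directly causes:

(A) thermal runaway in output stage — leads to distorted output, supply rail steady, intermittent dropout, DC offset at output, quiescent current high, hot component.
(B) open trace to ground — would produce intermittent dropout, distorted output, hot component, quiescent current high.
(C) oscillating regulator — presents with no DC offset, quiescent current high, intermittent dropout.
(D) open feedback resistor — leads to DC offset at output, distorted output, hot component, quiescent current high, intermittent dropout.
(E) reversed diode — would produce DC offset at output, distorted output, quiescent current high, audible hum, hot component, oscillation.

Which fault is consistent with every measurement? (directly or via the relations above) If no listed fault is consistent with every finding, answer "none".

For each candidate, compare predicted effects to what was observed:
(A) thermal runaway in output stage — does not account for oscillation
(B) open trace to ground — intermittent dropout match; hot component match; quiescent current high match; DC offset at output miss; distorted output match; oscillation miss
(C) oscillating regulator — fails on hot component, DC offset at output, distorted output, oscillation (predicts no DC offset, not DC offset at output)
(D) open feedback resistor — does not account for oscillation
(E) reversed diode — accounts for every observation (intermittent dropout via DC offset at output → intermittent dropout)
(E) is the only candidate with no mismatches.

E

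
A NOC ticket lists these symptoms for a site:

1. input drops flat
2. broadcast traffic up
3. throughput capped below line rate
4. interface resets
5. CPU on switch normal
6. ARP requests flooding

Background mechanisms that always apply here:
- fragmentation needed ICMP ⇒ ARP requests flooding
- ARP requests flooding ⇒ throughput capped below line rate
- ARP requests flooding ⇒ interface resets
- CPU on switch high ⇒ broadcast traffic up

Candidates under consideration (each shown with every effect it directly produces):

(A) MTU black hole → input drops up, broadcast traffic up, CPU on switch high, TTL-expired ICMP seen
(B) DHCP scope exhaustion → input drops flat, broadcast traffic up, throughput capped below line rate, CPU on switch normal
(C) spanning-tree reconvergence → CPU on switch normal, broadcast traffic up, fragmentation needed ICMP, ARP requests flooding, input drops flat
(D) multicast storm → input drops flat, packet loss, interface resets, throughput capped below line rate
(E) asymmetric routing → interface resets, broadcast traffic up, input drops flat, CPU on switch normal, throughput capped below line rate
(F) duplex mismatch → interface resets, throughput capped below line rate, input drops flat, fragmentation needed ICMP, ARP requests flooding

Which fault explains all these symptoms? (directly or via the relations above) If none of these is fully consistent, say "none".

C

For each candidate, compare predicted effects to what was observed:
(A) MTU black hole — input drops flat NO; broadcast traffic up yes; throughput capped below line rate NO; interface resets NO; CPU on switch normal NO; ARP requests flooding NO
(B) DHCP scope exhaustion — input drops flat yes; broadcast traffic up yes; throughput capped below line rate yes; interface resets NO; CPU on switch normal yes; ARP requests flooding NO
(C) spanning-tree reconvergence — accounts for every observation (throughput capped below line rate through ARP requests flooding → throughput capped below line rate)
(D) multicast storm — input drops flat yes; broadcast traffic up NO; throughput capped below line rate yes; interface resets yes; CPU on switch normal NO; ARP requests flooding NO
(E) asymmetric routing — input drops flat yes; broadcast traffic up yes; throughput capped below line rate yes; interface resets yes; CPU on switch normal yes; ARP requests flooding NO
(F) duplex mismatch — input drops flat yes; broadcast traffic up NO; throughput capped below line rate yes; interface resets yes; CPU on switch normal NO; ARP requests flooding yes
Only (C) is consistent with every observation.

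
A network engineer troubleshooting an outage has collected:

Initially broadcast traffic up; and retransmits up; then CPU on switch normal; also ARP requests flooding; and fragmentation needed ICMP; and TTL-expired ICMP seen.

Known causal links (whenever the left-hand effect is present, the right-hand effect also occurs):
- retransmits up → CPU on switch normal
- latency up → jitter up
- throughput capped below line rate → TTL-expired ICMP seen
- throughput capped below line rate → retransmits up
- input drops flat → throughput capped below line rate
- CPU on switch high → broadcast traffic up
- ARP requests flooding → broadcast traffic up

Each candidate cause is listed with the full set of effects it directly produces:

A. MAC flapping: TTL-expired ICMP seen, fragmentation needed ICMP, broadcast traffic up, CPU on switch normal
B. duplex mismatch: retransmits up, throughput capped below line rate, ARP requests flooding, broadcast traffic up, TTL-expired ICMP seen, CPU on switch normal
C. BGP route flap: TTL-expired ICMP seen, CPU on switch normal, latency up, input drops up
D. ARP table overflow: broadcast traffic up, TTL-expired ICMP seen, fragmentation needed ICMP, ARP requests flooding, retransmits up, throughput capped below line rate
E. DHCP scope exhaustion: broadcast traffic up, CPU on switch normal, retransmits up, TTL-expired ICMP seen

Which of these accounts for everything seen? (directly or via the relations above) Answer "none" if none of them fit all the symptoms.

Testing each hypothesis:
(A) MAC flapping — broadcast traffic up +; retransmits up -; CPU on switch normal +; ARP requests flooding -; fragmentation needed ICMP +; TTL-expired ICMP seen +
(B) duplex mismatch — broadcast traffic up +; retransmits up +; CPU on switch normal +; ARP requests flooding +; fragmentation needed ICMP -; TTL-expired ICMP seen +
(C) BGP route flap — does not account for broadcast traffic up, retransmits up, ARP requests flooding, fragmentation needed ICMP
(D) ARP table overflow — accounts for every observation (CPU on switch normal via retransmits up → CPU on switch normal)
(E) DHCP scope exhaustion — broadcast traffic up +; retransmits up +; CPU on switch normal +; ARP requests flooding -; fragmentation needed ICMP -; TTL-expired ICMP seen +
Only (D) is consistent with every observation.

D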